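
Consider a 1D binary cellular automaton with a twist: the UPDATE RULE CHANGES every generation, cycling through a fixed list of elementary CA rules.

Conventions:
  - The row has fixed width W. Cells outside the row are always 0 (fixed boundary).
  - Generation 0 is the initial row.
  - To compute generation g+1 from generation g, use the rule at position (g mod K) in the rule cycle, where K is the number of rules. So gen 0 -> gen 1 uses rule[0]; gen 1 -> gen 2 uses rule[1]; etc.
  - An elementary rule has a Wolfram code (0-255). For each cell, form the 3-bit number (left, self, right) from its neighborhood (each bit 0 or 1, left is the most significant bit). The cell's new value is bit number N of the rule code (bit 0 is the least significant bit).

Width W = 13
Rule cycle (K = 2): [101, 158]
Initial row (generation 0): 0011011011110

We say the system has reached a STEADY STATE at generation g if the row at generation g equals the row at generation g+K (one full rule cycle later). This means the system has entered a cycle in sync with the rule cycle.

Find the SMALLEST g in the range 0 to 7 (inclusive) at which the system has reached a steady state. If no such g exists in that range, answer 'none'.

Answer: none

Derivation:
Gen 0: 0011011011110
Gen 1 (rule 101): 1001101100010
Gen 2 (rule 158): 1111001010111
Gen 3 (rule 101): 0001001111001
Gen 4 (rule 158): 0011111110111
Gen 5 (rule 101): 1000000011001
Gen 6 (rule 158): 1100000110111
Gen 7 (rule 101): 0101110011001
Gen 8 (rule 158): 1101101110111
Gen 9 (rule 101): 0110110011001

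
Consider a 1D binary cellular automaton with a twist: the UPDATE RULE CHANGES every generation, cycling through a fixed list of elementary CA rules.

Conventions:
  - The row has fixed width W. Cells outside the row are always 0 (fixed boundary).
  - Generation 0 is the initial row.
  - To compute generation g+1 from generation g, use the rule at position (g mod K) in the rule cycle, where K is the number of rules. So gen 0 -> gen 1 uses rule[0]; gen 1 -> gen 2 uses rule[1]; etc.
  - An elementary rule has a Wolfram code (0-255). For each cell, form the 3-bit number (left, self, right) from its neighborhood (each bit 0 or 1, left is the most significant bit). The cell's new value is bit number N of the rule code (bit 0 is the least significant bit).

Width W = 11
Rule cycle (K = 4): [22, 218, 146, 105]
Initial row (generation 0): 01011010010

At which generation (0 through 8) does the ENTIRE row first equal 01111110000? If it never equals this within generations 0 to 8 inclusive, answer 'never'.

Gen 0: 01011010010
Gen 1 (rule 22): 11000011111
Gen 2 (rule 218): 11100111111
Gen 3 (rule 146): 01011011110
Gen 4 (rule 105): 00111110010
Gen 5 (rule 22): 01000001111
Gen 6 (rule 218): 10100011111
Gen 7 (rule 146): 00010101110
Gen 8 (rule 105): 11001011010

Answer: never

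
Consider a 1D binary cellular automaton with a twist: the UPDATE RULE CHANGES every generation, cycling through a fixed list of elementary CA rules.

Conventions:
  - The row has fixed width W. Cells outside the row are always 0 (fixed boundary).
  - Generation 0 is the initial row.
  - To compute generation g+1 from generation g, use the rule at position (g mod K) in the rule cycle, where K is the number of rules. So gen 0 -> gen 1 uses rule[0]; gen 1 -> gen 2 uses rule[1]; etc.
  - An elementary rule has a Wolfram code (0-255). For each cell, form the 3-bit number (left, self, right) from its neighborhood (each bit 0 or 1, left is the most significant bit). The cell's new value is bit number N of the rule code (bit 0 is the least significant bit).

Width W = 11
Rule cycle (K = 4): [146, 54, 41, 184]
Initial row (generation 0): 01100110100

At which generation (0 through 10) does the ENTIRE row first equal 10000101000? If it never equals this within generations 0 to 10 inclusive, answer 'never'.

Answer: 7

Derivation:
Gen 0: 01100110100
Gen 1 (rule 146): 10011000010
Gen 2 (rule 54): 11100100111
Gen 3 (rule 41): 10000000100
Gen 4 (rule 184): 01000000010
Gen 5 (rule 146): 10100000101
Gen 6 (rule 54): 11110001111
Gen 7 (rule 41): 10000101000
Gen 8 (rule 184): 01000010100
Gen 9 (rule 146): 10100100010
Gen 10 (rule 54): 11111110111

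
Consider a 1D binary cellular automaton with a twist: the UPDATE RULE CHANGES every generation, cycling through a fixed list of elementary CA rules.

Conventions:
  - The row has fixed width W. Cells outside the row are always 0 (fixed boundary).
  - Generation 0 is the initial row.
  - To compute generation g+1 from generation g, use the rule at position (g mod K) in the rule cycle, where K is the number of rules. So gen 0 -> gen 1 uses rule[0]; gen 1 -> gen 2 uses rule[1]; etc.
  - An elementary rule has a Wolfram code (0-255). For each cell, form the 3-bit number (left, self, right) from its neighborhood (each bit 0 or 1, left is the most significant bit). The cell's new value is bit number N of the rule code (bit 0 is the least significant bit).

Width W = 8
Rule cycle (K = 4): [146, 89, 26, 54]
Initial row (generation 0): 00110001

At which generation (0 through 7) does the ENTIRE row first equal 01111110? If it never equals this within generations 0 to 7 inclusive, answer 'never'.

Gen 0: 00110001
Gen 1 (rule 146): 01001010
Gen 2 (rule 89): 00100001
Gen 3 (rule 26): 01010010
Gen 4 (rule 54): 11111111
Gen 5 (rule 146): 01111110
Gen 6 (rule 89): 01000011
Gen 7 (rule 26): 10100110

Answer: 5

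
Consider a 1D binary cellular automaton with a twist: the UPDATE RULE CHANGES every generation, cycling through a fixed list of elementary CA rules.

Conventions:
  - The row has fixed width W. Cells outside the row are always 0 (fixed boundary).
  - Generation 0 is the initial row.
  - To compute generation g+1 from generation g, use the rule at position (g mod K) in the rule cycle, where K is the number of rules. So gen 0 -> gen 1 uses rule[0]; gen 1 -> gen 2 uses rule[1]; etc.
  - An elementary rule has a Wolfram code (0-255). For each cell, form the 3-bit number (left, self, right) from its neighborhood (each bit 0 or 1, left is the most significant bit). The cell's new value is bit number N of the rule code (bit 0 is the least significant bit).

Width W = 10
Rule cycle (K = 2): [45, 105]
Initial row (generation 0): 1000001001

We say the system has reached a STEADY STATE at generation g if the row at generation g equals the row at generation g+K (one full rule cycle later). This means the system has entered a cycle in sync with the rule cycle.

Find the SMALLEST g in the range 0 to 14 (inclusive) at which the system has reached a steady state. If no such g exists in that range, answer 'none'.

Answer: none

Derivation:
Gen 0: 1000001001
Gen 1 (rule 45): 1011101001
Gen 2 (rule 105): 0110110000
Gen 3 (rule 45): 0101100111
Gen 4 (rule 105): 0011100101
Gen 5 (rule 45): 1010000111
Gen 6 (rule 105): 0100110101
Gen 7 (rule 45): 0100101111
Gen 8 (rule 105): 0000011001
Gen 9 (rule 45): 1111010001
Gen 10 (rule 105): 1001100100
Gen 11 (rule 45): 1001000101
Gen 12 (rule 105): 0000010010
Gen 13 (rule 45): 1111010010
Gen 14 (rule 105): 1001100000
Gen 15 (rule 45): 1001001111
Gen 16 (rule 105): 0000001001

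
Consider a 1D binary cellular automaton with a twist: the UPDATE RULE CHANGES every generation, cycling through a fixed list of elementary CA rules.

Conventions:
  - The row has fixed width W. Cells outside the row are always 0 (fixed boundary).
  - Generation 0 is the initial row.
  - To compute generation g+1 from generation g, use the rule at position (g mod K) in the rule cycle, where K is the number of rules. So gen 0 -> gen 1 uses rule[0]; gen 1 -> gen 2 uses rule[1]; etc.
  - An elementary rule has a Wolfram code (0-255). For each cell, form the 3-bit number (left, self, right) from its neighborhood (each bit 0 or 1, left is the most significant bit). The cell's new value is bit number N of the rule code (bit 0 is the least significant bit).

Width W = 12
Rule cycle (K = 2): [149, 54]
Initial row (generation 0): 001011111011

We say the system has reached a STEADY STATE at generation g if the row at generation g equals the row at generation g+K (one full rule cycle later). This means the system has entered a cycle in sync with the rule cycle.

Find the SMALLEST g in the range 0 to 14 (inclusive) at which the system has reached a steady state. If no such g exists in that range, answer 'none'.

Gen 0: 001011111011
Gen 1 (rule 149): 101001110000
Gen 2 (rule 54): 111110001000
Gen 3 (rule 149): 011101101111
Gen 4 (rule 54): 100010010000
Gen 5 (rule 149): 111011011111
Gen 6 (rule 54): 000100100000
Gen 7 (rule 149): 110110111111
Gen 8 (rule 54): 001001000000
Gen 9 (rule 149): 101101111111
Gen 10 (rule 54): 110010000000
Gen 11 (rule 149): 001011111111
Gen 12 (rule 54): 011100000000
Gen 13 (rule 149): 001011111111
Gen 14 (rule 54): 011100000000
Gen 15 (rule 149): 001011111111
Gen 16 (rule 54): 011100000000

Answer: 11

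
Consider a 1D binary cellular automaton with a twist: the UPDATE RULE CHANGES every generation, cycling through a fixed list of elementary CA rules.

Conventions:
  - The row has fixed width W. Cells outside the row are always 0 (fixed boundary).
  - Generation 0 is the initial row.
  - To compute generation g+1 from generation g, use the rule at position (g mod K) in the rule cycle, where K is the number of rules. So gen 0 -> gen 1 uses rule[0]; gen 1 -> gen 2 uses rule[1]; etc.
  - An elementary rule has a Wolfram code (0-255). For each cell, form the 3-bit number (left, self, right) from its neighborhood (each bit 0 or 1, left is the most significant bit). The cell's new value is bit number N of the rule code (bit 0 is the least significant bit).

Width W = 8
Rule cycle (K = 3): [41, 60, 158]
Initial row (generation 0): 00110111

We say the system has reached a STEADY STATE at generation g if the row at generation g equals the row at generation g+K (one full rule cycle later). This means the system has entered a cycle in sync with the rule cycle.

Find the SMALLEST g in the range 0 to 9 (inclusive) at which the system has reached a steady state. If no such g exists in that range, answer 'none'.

Gen 0: 00110111
Gen 1 (rule 41): 10101100
Gen 2 (rule 60): 11111010
Gen 3 (rule 158): 11110011
Gen 4 (rule 41): 10000010
Gen 5 (rule 60): 11000011
Gen 6 (rule 158): 10100110
Gen 7 (rule 41): 01000100
Gen 8 (rule 60): 01100110
Gen 9 (rule 158): 11011101
Gen 10 (rule 41): 10110010
Gen 11 (rule 60): 11101011
Gen 12 (rule 158): 11001010

Answer: none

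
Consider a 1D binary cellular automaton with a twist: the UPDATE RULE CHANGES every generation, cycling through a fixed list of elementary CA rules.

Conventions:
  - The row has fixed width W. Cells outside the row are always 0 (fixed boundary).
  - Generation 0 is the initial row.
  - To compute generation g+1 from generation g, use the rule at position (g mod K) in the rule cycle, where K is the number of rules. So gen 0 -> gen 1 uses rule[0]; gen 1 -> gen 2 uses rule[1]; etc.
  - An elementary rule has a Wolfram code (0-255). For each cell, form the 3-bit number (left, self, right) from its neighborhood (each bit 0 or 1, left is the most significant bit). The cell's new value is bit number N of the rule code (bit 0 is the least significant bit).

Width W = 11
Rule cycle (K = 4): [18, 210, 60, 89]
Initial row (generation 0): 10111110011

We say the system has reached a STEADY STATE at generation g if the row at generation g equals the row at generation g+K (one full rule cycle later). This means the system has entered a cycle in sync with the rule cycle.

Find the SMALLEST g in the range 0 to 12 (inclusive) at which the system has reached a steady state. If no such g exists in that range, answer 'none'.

Answer: 9

Derivation:
Gen 0: 10111110011
Gen 1 (rule 18): 00000001100
Gen 2 (rule 210): 00000010110
Gen 3 (rule 60): 00000011101
Gen 4 (rule 89): 11111010100
Gen 5 (rule 18): 00000000010
Gen 6 (rule 210): 00000000101
Gen 7 (rule 60): 00000000111
Gen 8 (rule 89): 11111110101
Gen 9 (rule 18): 00000000000
Gen 10 (rule 210): 00000000000
Gen 11 (rule 60): 00000000000
Gen 12 (rule 89): 11111111111
Gen 13 (rule 18): 00000000000
Gen 14 (rule 210): 00000000000
Gen 15 (rule 60): 00000000000
Gen 16 (rule 89): 11111111111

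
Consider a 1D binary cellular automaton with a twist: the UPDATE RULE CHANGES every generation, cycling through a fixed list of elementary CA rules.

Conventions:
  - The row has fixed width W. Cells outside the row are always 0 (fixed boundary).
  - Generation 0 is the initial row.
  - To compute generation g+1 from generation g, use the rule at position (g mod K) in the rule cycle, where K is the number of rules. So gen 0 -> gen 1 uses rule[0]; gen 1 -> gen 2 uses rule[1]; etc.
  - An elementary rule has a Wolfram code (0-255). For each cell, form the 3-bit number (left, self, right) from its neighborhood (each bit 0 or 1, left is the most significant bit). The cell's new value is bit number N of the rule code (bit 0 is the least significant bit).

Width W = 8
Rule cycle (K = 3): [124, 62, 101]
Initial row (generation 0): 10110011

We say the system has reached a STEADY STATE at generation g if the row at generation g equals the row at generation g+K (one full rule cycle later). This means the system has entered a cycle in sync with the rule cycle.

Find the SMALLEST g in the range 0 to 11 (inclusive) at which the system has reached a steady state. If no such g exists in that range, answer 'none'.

Answer: 1

Derivation:
Gen 0: 10110011
Gen 1 (rule 124): 11111011
Gen 2 (rule 62): 10000110
Gen 3 (rule 101): 10110010
Gen 4 (rule 124): 11111011
Gen 5 (rule 62): 10000110
Gen 6 (rule 101): 10110010
Gen 7 (rule 124): 11111011
Gen 8 (rule 62): 10000110
Gen 9 (rule 101): 10110010
Gen 10 (rule 124): 11111011
Gen 11 (rule 62): 10000110
Gen 12 (rule 101): 10110010
Gen 13 (rule 124): 11111011
Gen 14 (rule 62): 10000110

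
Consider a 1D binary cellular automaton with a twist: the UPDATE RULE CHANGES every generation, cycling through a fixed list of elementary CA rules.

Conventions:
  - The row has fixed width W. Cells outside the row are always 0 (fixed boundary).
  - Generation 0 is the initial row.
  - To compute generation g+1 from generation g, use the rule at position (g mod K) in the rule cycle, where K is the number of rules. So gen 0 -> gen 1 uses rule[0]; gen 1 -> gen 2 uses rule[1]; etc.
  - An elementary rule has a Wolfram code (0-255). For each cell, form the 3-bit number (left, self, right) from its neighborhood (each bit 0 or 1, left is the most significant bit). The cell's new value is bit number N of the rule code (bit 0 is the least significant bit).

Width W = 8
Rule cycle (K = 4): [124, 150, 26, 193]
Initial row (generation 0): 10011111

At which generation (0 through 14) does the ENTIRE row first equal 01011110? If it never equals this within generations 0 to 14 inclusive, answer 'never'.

Gen 0: 10011111
Gen 1 (rule 124): 11010001
Gen 2 (rule 150): 00011011
Gen 3 (rule 26): 00110010
Gen 4 (rule 193): 10010000
Gen 5 (rule 124): 11011000
Gen 6 (rule 150): 00000100
Gen 7 (rule 26): 00001010
Gen 8 (rule 193): 11100000
Gen 9 (rule 124): 10110000
Gen 10 (rule 150): 10001000
Gen 11 (rule 26): 01010100
Gen 12 (rule 193): 00000001
Gen 13 (rule 124): 00000001
Gen 14 (rule 150): 00000011

Answer: never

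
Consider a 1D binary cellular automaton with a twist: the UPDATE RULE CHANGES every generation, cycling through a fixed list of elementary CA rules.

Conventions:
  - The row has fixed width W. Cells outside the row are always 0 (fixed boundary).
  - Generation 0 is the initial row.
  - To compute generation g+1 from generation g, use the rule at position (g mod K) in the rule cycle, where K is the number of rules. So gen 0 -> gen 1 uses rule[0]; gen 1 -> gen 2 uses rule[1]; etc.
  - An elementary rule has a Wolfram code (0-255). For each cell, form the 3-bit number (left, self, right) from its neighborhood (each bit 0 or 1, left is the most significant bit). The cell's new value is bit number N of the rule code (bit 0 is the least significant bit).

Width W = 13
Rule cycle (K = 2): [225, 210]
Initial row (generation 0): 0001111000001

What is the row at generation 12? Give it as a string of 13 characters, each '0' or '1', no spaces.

Answer: 0100010000000

Derivation:
Gen 0: 0001111000001
Gen 1 (rule 225): 1100111011100
Gen 2 (rule 210): 0111011001110
Gen 3 (rule 225): 0011101000110
Gen 4 (rule 210): 0101100101011
Gen 5 (rule 225): 0010100010101
Gen 6 (rule 210): 0100010100000
Gen 7 (rule 225): 0001001001111
Gen 8 (rule 210): 0010110110111
Gen 9 (rule 225): 1001011011011
Gen 10 (rule 210): 0110001001001
Gen 11 (rule 225): 0010100000000
Gen 12 (rule 210): 0100010000000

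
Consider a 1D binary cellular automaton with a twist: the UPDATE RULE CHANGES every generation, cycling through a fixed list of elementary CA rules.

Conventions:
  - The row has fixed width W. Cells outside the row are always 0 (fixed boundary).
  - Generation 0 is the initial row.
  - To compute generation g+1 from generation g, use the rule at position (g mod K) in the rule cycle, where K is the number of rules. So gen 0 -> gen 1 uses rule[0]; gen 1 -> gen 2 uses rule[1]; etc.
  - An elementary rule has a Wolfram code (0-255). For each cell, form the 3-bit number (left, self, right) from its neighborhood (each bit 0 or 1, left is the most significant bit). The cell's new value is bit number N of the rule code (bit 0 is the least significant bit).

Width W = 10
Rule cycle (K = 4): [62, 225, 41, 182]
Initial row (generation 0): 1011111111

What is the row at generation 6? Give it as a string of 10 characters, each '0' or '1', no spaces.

Answer: 0000111011

Derivation:
Gen 0: 1011111111
Gen 1 (rule 62): 1110000000
Gen 2 (rule 225): 0110111111
Gen 3 (rule 41): 0101100000
Gen 4 (rule 182): 1110010000
Gen 5 (rule 62): 1001111000
Gen 6 (rule 225): 0000111011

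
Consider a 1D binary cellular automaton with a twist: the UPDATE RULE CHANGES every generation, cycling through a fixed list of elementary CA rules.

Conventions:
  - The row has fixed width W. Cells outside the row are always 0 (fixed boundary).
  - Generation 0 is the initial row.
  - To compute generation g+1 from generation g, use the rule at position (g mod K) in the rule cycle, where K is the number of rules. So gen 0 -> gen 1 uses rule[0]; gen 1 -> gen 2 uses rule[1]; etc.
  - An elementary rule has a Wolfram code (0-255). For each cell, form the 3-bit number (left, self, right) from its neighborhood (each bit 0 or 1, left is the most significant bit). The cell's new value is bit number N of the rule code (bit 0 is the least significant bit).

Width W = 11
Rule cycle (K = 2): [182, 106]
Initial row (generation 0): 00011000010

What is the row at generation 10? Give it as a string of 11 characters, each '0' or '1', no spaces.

Gen 0: 00011000010
Gen 1 (rule 182): 00100100111
Gen 2 (rule 106): 01001001101
Gen 3 (rule 182): 11111110011
Gen 4 (rule 106): 10000010111
Gen 5 (rule 182): 11000111010
Gen 6 (rule 106): 11001101100
Gen 7 (rule 182): 00110010010
Gen 8 (rule 106): 01110100100
Gen 9 (rule 182): 10101111110
Gen 10 (rule 106): 01011000010

Answer: 01011000010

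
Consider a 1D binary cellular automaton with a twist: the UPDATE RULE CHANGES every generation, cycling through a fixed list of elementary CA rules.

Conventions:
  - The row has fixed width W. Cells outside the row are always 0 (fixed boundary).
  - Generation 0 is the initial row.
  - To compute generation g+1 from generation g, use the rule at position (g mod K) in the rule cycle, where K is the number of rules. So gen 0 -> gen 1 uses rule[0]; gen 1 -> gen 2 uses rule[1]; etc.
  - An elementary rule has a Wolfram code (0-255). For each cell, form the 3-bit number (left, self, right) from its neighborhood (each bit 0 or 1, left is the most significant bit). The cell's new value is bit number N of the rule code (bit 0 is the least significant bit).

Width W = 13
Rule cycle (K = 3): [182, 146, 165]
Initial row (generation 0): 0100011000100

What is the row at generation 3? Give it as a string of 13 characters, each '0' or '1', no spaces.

Gen 0: 0100011000100
Gen 1 (rule 182): 1110100101110
Gen 2 (rule 146): 0100011000101
Gen 3 (rule 165): 0101000010111

Answer: 0101000010111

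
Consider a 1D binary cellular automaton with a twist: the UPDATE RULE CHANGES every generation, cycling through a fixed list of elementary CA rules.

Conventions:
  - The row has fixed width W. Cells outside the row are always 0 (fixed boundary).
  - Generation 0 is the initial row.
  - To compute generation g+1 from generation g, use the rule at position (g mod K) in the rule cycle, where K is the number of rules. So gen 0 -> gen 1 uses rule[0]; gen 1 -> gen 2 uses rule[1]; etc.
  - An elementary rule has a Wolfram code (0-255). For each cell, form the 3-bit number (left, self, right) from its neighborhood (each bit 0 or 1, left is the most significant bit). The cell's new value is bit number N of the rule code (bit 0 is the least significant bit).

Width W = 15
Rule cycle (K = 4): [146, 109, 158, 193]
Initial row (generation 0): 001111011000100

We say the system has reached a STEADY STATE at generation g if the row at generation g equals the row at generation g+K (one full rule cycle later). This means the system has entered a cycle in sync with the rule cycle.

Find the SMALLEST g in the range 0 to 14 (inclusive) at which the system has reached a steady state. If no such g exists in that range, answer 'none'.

Answer: 3

Derivation:
Gen 0: 001111011000100
Gen 1 (rule 146): 010110000101010
Gen 2 (rule 109): 011110110111110
Gen 3 (rule 158): 111100100111101
Gen 4 (rule 193): 011100000011100
Gen 5 (rule 146): 101010000101010
Gen 6 (rule 109): 111110110111110
Gen 7 (rule 158): 111100100111101
Gen 8 (rule 193): 011100000011100
Gen 9 (rule 146): 101010000101010
Gen 10 (rule 109): 111110110111110
Gen 11 (rule 158): 111100100111101
Gen 12 (rule 193): 011100000011100
Gen 13 (rule 146): 101010000101010
Gen 14 (rule 109): 111110110111110
Gen 15 (rule 158): 111100100111101
Gen 16 (rule 193): 011100000011100
Gen 17 (rule 146): 101010000101010
Gen 18 (rule 109): 111110110111110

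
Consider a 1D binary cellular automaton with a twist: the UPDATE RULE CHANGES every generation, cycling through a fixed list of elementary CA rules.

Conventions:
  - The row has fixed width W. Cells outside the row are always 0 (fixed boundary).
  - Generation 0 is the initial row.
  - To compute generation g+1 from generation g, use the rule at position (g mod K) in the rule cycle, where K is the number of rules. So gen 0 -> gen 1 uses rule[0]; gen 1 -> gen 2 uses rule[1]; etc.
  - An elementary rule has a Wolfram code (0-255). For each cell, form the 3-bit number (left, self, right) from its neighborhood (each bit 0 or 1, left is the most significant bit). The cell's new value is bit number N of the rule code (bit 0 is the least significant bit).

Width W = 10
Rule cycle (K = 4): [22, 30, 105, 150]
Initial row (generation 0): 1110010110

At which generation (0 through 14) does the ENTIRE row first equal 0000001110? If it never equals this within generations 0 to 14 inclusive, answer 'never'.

Gen 0: 1110010110
Gen 1 (rule 22): 0001110001
Gen 2 (rule 30): 0011001011
Gen 3 (rule 105): 1011000111
Gen 4 (rule 150): 1000101010
Gen 5 (rule 22): 1101101011
Gen 6 (rule 30): 1001001010
Gen 7 (rule 105): 0000000100
Gen 8 (rule 150): 0000001110
Gen 9 (rule 22): 0000010001
Gen 10 (rule 30): 0000111011
Gen 11 (rule 105): 1110101111
Gen 12 (rule 150): 0100100110
Gen 13 (rule 22): 1111111001
Gen 14 (rule 30): 1000000111

Answer: 8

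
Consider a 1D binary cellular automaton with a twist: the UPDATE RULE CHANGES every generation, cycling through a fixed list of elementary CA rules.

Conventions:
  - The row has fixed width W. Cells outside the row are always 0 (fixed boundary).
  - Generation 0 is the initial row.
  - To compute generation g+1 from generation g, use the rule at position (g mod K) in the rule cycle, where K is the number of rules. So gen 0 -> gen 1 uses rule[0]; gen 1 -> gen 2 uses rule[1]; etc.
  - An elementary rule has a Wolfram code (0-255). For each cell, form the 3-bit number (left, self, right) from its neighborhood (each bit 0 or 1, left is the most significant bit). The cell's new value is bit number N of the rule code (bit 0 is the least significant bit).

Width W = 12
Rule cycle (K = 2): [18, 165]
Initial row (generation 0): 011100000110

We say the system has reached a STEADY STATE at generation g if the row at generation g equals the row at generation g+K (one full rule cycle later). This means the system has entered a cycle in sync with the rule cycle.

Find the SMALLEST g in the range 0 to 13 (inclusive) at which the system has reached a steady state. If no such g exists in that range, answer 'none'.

Gen 0: 011100000110
Gen 1 (rule 18): 100010001001
Gen 2 (rule 165): 101010101001
Gen 3 (rule 18): 000000000110
Gen 4 (rule 165): 111111110000
Gen 5 (rule 18): 000000001000
Gen 6 (rule 165): 111111101011
Gen 7 (rule 18): 000000000000
Gen 8 (rule 165): 111111111111
Gen 9 (rule 18): 000000000000
Gen 10 (rule 165): 111111111111
Gen 11 (rule 18): 000000000000
Gen 12 (rule 165): 111111111111
Gen 13 (rule 18): 000000000000
Gen 14 (rule 165): 111111111111
Gen 15 (rule 18): 000000000000

Answer: 7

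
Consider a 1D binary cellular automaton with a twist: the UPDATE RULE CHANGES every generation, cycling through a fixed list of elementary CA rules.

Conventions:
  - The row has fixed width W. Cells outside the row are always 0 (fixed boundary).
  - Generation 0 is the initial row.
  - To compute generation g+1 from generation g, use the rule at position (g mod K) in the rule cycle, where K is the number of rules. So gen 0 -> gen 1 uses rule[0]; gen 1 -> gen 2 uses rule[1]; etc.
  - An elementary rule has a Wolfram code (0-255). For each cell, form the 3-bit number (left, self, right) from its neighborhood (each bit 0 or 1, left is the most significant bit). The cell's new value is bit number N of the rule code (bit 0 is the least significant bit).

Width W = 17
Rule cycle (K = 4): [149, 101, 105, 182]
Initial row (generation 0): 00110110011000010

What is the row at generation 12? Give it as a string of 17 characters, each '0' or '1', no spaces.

Answer: 01001001010111100

Derivation:
Gen 0: 00110110011000010
Gen 1 (rule 149): 10000001000111011
Gen 2 (rule 101): 10111101010001101
Gen 3 (rule 105): 01100110100101110
Gen 4 (rule 182): 10011001111110101
Gen 5 (rule 149): 11000100111100101
Gen 6 (rule 101): 01010100000100111
Gen 7 (rule 105): 00101001110000101
Gen 8 (rule 182): 01111110101001111
Gen 9 (rule 149): 00111100101100110
Gen 10 (rule 101): 10000100110100010
Gen 11 (rule 105): 00110000111001000
Gen 12 (rule 182): 01001001010111100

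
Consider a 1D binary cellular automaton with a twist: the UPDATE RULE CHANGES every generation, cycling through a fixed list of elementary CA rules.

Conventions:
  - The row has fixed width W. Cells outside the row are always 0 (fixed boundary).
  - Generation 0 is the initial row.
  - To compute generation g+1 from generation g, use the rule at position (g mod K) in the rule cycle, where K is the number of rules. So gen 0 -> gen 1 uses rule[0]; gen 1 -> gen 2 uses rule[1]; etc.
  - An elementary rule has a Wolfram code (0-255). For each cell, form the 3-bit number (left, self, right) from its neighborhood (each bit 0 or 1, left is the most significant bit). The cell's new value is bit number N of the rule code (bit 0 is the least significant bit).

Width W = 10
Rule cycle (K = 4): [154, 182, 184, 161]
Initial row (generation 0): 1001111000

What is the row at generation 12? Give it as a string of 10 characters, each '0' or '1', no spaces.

Answer: 0010101010

Derivation:
Gen 0: 1001111000
Gen 1 (rule 154): 0111110100
Gen 2 (rule 182): 1011101110
Gen 3 (rule 184): 0111011101
Gen 4 (rule 161): 0010101010
Gen 5 (rule 154): 0100000001
Gen 6 (rule 182): 1110000011
Gen 7 (rule 184): 1101000010
Gen 8 (rule 161): 0010011000
Gen 9 (rule 154): 0101110100
Gen 10 (rule 182): 1110101110
Gen 11 (rule 184): 1101011101
Gen 12 (rule 161): 0010101010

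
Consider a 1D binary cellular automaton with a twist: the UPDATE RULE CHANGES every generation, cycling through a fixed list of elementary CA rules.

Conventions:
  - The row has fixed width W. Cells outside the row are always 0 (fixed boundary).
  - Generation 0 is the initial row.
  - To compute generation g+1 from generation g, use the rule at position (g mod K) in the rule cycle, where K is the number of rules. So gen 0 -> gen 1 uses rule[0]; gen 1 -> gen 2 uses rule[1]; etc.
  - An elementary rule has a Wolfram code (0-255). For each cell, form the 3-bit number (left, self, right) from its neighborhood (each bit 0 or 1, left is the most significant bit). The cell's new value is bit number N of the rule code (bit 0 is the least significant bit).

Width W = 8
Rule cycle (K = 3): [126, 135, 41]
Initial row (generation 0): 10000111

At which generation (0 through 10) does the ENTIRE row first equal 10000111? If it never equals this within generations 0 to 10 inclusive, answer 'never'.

Answer: 0

Derivation:
Gen 0: 10000111
Gen 1 (rule 126): 11001101
Gen 2 (rule 135): 00010001
Gen 3 (rule 41): 11000100
Gen 4 (rule 126): 11101110
Gen 5 (rule 135): 01000100
Gen 6 (rule 41): 00010001
Gen 7 (rule 126): 00111011
Gen 8 (rule 135): 11010000
Gen 9 (rule 41): 10100111
Gen 10 (rule 126): 11111101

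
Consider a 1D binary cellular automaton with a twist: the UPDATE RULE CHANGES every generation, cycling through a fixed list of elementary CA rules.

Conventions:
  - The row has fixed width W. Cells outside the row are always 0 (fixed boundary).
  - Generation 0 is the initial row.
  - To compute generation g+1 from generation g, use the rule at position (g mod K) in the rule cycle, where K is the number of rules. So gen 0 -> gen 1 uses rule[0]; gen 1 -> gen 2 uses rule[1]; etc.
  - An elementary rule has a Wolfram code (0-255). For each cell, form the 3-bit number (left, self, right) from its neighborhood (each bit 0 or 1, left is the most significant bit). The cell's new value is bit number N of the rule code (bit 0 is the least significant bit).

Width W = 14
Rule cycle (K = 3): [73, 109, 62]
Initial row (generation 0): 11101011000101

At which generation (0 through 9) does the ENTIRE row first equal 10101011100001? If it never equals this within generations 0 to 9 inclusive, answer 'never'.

Answer: 8

Derivation:
Gen 0: 11101011000101
Gen 1 (rule 73): 10100011010000
Gen 2 (rule 109): 11101011110111
Gen 3 (rule 62): 10011110001100
Gen 4 (rule 73): 00010010101101
Gen 5 (rule 109): 11010011111111
Gen 6 (rule 62): 10111110000000
Gen 7 (rule 73): 00100010111111
Gen 8 (rule 109): 10101011100001
Gen 9 (rule 62): 11111110010011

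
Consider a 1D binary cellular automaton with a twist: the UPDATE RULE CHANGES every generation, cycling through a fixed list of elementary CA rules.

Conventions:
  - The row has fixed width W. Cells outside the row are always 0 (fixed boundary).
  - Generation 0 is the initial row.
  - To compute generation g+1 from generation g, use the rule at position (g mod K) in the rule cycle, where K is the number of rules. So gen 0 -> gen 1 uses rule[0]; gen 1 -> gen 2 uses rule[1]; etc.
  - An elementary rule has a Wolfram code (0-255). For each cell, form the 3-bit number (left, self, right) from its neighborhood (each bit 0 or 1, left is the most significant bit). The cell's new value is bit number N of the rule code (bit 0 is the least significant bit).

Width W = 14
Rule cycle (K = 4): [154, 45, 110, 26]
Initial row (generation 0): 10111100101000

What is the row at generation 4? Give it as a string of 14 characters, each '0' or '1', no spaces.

Gen 0: 10111100101000
Gen 1 (rule 154): 00111011000100
Gen 2 (rule 45): 10100110010101
Gen 3 (rule 110): 11101110111111
Gen 4 (rule 26): 10001000100000

Answer: 10001000100000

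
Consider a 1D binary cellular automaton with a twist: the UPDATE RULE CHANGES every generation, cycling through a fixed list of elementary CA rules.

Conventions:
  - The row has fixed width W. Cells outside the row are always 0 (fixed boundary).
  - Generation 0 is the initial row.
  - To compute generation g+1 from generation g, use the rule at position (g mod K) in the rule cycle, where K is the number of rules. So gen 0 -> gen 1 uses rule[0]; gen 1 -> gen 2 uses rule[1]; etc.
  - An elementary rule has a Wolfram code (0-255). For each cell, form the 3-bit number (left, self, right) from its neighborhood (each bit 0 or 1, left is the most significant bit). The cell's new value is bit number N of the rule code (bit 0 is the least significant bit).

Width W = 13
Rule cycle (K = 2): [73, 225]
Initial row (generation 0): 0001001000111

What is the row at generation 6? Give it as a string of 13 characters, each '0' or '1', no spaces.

Gen 0: 0001001000111
Gen 1 (rule 73): 1100000010101
Gen 2 (rule 225): 0101111001010
Gen 3 (rule 73): 0001001000000
Gen 4 (rule 225): 1100000011111
Gen 5 (rule 73): 1101111010001
Gen 6 (rule 225): 0110111100100

Answer: 0110111100100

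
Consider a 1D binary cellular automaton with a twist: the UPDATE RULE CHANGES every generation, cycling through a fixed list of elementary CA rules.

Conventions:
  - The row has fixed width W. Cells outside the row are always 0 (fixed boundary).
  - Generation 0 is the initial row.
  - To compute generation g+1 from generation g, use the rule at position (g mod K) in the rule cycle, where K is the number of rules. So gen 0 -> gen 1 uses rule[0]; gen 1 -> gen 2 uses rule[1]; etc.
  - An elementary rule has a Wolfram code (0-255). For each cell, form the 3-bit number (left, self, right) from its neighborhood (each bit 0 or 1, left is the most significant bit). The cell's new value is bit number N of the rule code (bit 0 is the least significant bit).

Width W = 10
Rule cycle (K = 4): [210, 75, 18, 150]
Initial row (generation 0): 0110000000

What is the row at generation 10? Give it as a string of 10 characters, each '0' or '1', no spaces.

Answer: 1111111111

Derivation:
Gen 0: 0110000000
Gen 1 (rule 210): 1011000000
Gen 2 (rule 75): 0011011111
Gen 3 (rule 18): 0100000000
Gen 4 (rule 150): 1110000000
Gen 5 (rule 210): 0111000000
Gen 6 (rule 75): 1101011111
Gen 7 (rule 18): 0000000000
Gen 8 (rule 150): 0000000000
Gen 9 (rule 210): 0000000000
Gen 10 (rule 75): 1111111111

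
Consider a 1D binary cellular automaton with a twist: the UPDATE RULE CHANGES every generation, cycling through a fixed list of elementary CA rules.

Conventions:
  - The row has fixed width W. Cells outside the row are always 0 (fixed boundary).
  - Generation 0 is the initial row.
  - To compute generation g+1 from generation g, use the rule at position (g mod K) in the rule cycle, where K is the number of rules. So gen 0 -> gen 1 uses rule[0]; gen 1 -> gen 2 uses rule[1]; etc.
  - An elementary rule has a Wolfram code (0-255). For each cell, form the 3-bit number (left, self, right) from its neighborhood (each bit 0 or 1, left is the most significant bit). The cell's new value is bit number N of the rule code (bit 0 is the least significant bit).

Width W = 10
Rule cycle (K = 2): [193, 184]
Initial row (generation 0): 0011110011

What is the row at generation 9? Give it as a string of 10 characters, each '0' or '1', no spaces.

Gen 0: 0011110011
Gen 1 (rule 193): 1001110001
Gen 2 (rule 184): 0101101000
Gen 3 (rule 193): 0000100011
Gen 4 (rule 184): 0000010010
Gen 5 (rule 193): 1111000000
Gen 6 (rule 184): 1110100000
Gen 7 (rule 193): 0110001111
Gen 8 (rule 184): 0101001110
Gen 9 (rule 193): 0000000110

Answer: 0000000110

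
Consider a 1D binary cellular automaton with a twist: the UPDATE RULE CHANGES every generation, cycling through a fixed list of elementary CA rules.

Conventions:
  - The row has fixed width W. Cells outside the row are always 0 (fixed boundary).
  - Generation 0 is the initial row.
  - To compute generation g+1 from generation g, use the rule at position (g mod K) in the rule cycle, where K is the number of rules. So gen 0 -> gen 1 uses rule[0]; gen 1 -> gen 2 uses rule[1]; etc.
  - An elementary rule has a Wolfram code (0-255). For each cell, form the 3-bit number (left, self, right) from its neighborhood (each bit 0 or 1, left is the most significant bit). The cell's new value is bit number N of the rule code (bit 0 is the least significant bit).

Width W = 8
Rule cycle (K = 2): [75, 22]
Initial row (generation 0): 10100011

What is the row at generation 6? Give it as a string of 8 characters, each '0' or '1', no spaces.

Gen 0: 10100011
Gen 1 (rule 75): 00001111
Gen 2 (rule 22): 00010000
Gen 3 (rule 75): 11100111
Gen 4 (rule 22): 00011000
Gen 5 (rule 75): 11111011
Gen 6 (rule 22): 00000000

Answer: 00000000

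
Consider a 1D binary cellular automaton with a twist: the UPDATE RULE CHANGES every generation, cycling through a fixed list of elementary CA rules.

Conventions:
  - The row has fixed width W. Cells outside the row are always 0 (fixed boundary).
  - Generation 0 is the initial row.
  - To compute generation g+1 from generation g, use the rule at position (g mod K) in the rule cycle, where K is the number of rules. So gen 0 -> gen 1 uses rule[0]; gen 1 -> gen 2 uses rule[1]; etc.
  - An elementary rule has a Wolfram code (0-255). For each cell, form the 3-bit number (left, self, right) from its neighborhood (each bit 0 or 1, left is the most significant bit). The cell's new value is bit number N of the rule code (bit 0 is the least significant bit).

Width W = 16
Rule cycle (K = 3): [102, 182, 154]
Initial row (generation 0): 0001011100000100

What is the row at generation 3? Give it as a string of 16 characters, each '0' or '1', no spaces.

Gen 0: 0001011100000100
Gen 1 (rule 102): 0011100100001100
Gen 2 (rule 182): 0101011110010010
Gen 3 (rule 154): 1000011101101101

Answer: 1000011101101101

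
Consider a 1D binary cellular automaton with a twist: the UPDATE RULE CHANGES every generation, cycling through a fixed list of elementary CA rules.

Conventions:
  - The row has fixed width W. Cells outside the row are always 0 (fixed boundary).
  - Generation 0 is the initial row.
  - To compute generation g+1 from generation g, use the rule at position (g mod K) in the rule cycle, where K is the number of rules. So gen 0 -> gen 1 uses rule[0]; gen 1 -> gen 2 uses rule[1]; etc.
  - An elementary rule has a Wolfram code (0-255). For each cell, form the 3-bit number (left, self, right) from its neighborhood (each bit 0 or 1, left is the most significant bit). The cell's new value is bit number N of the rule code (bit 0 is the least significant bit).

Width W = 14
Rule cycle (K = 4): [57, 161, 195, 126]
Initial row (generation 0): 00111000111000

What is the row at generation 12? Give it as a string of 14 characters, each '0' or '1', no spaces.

Answer: 11110000000111

Derivation:
Gen 0: 00111000111000
Gen 1 (rule 57): 10100110100111
Gen 2 (rule 161): 01000001000010
Gen 3 (rule 195): 10011110011100
Gen 4 (rule 126): 11110011110110
Gen 5 (rule 57): 10001010001101
Gen 6 (rule 161): 00100100100010
Gen 7 (rule 195): 11001001001100
Gen 8 (rule 126): 11111111111110
Gen 9 (rule 57): 10000000000001
Gen 10 (rule 161): 00111111111100
Gen 11 (rule 195): 11011111111101
Gen 12 (rule 126): 11110000000111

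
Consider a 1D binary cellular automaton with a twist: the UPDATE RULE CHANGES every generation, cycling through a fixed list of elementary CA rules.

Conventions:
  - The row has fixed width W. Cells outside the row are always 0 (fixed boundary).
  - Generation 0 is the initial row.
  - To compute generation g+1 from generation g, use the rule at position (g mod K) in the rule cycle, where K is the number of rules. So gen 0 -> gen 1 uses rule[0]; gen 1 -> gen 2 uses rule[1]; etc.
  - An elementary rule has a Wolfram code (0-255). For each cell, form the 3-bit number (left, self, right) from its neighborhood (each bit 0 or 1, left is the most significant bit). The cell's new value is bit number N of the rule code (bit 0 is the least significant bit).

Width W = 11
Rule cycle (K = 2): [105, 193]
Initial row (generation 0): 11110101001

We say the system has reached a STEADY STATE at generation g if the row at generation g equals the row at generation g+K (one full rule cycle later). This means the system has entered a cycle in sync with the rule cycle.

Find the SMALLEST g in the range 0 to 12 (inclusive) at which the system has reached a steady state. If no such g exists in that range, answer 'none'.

Gen 0: 11110101001
Gen 1 (rule 105): 10011010000
Gen 2 (rule 193): 00001000111
Gen 3 (rule 105): 11100010101
Gen 4 (rule 193): 01101000000
Gen 5 (rule 105): 01110011111
Gen 6 (rule 193): 00110001111
Gen 7 (rule 105): 10110101001
Gen 8 (rule 193): 00010000000
Gen 9 (rule 105): 11000111111
Gen 10 (rule 193): 01010011111
Gen 11 (rule 105): 00100010001
Gen 12 (rule 193): 10001000100
Gen 13 (rule 105): 00100010001
Gen 14 (rule 193): 10001000100

Answer: 11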